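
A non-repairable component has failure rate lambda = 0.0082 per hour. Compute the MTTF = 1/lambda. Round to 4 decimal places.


lambda = 0.0082
MTTF = 1 / 0.0082
MTTF = 121.9512

121.9512


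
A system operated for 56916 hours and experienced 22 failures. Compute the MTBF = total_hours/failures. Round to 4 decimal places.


total_hours = 56916
failures = 22
MTBF = 56916 / 22
MTBF = 2587.0909

2587.0909


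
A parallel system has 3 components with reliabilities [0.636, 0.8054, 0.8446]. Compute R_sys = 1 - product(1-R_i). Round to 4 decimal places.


Components: [0.636, 0.8054, 0.8446]
(1 - 0.636) = 0.364, running product = 0.364
(1 - 0.8054) = 0.1946, running product = 0.0708
(1 - 0.8446) = 0.1554, running product = 0.011
Product of (1-R_i) = 0.011
R_sys = 1 - 0.011 = 0.989

0.989


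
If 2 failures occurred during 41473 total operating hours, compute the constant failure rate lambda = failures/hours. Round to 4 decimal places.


failures = 2
total_hours = 41473
lambda = 2 / 41473
lambda = 0.0

0.0


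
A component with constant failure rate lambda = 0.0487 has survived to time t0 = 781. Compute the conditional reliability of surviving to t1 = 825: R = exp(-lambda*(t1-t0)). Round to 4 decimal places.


lambda = 0.0487
t0 = 781, t1 = 825
t1 - t0 = 44
lambda * (t1-t0) = 0.0487 * 44 = 2.1428
R = exp(-2.1428)
R = 0.1173

0.1173


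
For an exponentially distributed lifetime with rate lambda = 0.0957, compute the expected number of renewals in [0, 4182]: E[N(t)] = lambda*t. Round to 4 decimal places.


lambda = 0.0957
t = 4182
E[N(t)] = lambda * t
E[N(t)] = 0.0957 * 4182
E[N(t)] = 400.2174

400.2174


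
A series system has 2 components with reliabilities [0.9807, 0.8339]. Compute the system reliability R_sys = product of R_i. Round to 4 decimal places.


Components: [0.9807, 0.8339]
After component 1 (R=0.9807): product = 0.9807
After component 2 (R=0.8339): product = 0.8178
R_sys = 0.8178

0.8178


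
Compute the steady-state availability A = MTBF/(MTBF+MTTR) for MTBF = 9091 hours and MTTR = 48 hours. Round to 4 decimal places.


MTBF = 9091
MTTR = 48
MTBF + MTTR = 9139
A = 9091 / 9139
A = 0.9947

0.9947


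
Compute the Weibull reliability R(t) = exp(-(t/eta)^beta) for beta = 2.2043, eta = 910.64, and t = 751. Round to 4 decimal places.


beta = 2.2043, eta = 910.64, t = 751
t/eta = 751 / 910.64 = 0.8247
(t/eta)^beta = 0.8247^2.2043 = 0.6539
R(t) = exp(-0.6539)
R(t) = 0.52

0.52


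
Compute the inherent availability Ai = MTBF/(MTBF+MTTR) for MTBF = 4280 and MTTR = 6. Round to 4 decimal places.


MTBF = 4280
MTTR = 6
MTBF + MTTR = 4286
Ai = 4280 / 4286
Ai = 0.9986

0.9986


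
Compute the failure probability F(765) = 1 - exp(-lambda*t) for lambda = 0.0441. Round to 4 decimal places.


lambda = 0.0441, t = 765
lambda * t = 33.7365
exp(-33.7365) = 0.0
F(t) = 1 - 0.0
F(t) = 1.0

1.0


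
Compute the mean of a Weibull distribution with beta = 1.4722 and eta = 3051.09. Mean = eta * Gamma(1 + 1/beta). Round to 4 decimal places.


beta = 1.4722, eta = 3051.09
1/beta = 0.6793
1 + 1/beta = 1.6793
Gamma(1.6793) = 0.9049
Mean = 3051.09 * 0.9049
Mean = 2760.8444

2760.8444


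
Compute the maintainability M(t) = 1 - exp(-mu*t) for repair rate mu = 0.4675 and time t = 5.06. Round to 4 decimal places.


mu = 0.4675, t = 5.06
mu * t = 0.4675 * 5.06 = 2.3655
exp(-2.3655) = 0.0939
M(t) = 1 - 0.0939
M(t) = 0.9061

0.9061


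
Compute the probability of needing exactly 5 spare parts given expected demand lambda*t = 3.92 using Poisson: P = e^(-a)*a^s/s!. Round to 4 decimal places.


a = 3.92, s = 5
e^(-a) = e^(-3.92) = 0.0198
a^s = 3.92^5 = 925.6149
s! = 120
P = 0.0198 * 925.6149 / 120
P = 0.153

0.153


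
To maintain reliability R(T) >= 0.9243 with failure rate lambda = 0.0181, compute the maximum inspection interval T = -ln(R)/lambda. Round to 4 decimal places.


R_target = 0.9243
lambda = 0.0181
-ln(0.9243) = 0.0787
T = 0.0787 / 0.0181
T = 4.3491

4.3491


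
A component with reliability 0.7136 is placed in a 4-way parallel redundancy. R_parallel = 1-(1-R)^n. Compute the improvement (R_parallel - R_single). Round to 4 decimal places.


R_single = 0.7136, n = 4
1 - R_single = 0.2864
(1 - R_single)^n = 0.2864^4 = 0.0067
R_parallel = 1 - 0.0067 = 0.9933
Improvement = 0.9933 - 0.7136
Improvement = 0.2797

0.2797


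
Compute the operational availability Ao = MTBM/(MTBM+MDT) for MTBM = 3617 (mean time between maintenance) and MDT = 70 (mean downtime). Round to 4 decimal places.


MTBM = 3617
MDT = 70
MTBM + MDT = 3687
Ao = 3617 / 3687
Ao = 0.981

0.981


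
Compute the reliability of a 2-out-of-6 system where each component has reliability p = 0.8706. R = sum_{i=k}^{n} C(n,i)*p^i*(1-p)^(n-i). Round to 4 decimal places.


k = 2, n = 6, p = 0.8706
i=2: C(6,2)=15 * 0.8706^2 * 0.1294^4 = 0.0032
i=3: C(6,3)=20 * 0.8706^3 * 0.1294^3 = 0.0286
i=4: C(6,4)=15 * 0.8706^4 * 0.1294^2 = 0.1443
i=5: C(6,5)=6 * 0.8706^5 * 0.1294^1 = 0.3883
i=6: C(6,6)=1 * 0.8706^6 * 0.1294^0 = 0.4354
R = sum of terms = 0.9998

0.9998


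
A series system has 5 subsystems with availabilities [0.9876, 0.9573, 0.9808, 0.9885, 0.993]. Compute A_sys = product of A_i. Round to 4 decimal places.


Subsystems: [0.9876, 0.9573, 0.9808, 0.9885, 0.993]
After subsystem 1 (A=0.9876): product = 0.9876
After subsystem 2 (A=0.9573): product = 0.9454
After subsystem 3 (A=0.9808): product = 0.9273
After subsystem 4 (A=0.9885): product = 0.9166
After subsystem 5 (A=0.993): product = 0.9102
A_sys = 0.9102

0.9102


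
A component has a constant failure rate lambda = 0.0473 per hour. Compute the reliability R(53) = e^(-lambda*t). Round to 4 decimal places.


lambda = 0.0473
t = 53
lambda * t = 2.5069
R(t) = e^(-2.5069)
R(t) = 0.0815

0.0815


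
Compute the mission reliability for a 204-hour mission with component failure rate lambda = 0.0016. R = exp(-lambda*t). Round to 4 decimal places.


lambda = 0.0016
mission_time = 204
lambda * t = 0.0016 * 204 = 0.3264
R = exp(-0.3264)
R = 0.7215

0.7215


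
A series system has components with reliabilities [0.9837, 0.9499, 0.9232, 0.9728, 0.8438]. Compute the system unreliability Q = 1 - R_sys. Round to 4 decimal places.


Components: [0.9837, 0.9499, 0.9232, 0.9728, 0.8438]
After component 1: product = 0.9837
After component 2: product = 0.9344
After component 3: product = 0.8627
After component 4: product = 0.8392
After component 5: product = 0.7081
R_sys = 0.7081
Q = 1 - 0.7081 = 0.2919

0.2919


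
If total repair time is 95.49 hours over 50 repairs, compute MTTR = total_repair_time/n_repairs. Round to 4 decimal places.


total_repair_time = 95.49
n_repairs = 50
MTTR = 95.49 / 50
MTTR = 1.9098

1.9098


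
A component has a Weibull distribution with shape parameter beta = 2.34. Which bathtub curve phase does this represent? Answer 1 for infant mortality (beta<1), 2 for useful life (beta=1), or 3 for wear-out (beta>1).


beta = 2.34
Compare beta to 1:
beta < 1 => infant mortality (phase 1)
beta = 1 => useful life (phase 2)
beta > 1 => wear-out (phase 3)
Since beta = 2.34, this is wear-out (increasing failure rate)
Phase = 3

3


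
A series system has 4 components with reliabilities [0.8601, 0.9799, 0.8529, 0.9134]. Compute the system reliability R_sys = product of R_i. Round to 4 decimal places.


Components: [0.8601, 0.9799, 0.8529, 0.9134]
After component 1 (R=0.8601): product = 0.8601
After component 2 (R=0.9799): product = 0.8428
After component 3 (R=0.8529): product = 0.7188
After component 4 (R=0.9134): product = 0.6566
R_sys = 0.6566

0.6566


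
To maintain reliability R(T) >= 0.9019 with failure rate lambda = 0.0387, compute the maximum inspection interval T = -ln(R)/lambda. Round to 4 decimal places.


R_target = 0.9019
lambda = 0.0387
-ln(0.9019) = 0.1033
T = 0.1033 / 0.0387
T = 2.668

2.668


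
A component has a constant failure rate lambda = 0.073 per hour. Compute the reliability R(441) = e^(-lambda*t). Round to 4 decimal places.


lambda = 0.073
t = 441
lambda * t = 32.193
R(t) = e^(-32.193)
R(t) = 0.0

0.0


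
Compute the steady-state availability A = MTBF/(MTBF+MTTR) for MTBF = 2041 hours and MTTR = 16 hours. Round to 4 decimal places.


MTBF = 2041
MTTR = 16
MTBF + MTTR = 2057
A = 2041 / 2057
A = 0.9922

0.9922


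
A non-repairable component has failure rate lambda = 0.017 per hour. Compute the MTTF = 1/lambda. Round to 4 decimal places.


lambda = 0.017
MTTF = 1 / 0.017
MTTF = 58.8235

58.8235


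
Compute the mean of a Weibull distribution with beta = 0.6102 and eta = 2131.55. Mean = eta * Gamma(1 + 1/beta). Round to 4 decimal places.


beta = 0.6102, eta = 2131.55
1/beta = 1.6388
1 + 1/beta = 2.6388
Gamma(2.6388) = 1.4724
Mean = 2131.55 * 1.4724
Mean = 3138.5387

3138.5387


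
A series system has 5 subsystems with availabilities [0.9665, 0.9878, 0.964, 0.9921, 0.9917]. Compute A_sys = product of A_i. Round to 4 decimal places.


Subsystems: [0.9665, 0.9878, 0.964, 0.9921, 0.9917]
After subsystem 1 (A=0.9665): product = 0.9665
After subsystem 2 (A=0.9878): product = 0.9547
After subsystem 3 (A=0.964): product = 0.9203
After subsystem 4 (A=0.9921): product = 0.9131
After subsystem 5 (A=0.9917): product = 0.9055
A_sys = 0.9055

0.9055


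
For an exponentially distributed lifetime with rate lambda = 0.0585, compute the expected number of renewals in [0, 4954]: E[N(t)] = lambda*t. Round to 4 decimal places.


lambda = 0.0585
t = 4954
E[N(t)] = lambda * t
E[N(t)] = 0.0585 * 4954
E[N(t)] = 289.809

289.809


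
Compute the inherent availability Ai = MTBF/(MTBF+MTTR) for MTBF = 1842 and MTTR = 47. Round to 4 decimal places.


MTBF = 1842
MTTR = 47
MTBF + MTTR = 1889
Ai = 1842 / 1889
Ai = 0.9751

0.9751


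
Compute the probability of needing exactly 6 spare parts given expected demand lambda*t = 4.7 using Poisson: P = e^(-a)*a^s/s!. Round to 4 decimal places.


a = 4.7, s = 6
e^(-a) = e^(-4.7) = 0.0091
a^s = 4.7^6 = 10779.2153
s! = 720
P = 0.0091 * 10779.2153 / 720
P = 0.1362

0.1362


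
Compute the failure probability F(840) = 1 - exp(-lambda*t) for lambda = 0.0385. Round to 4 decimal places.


lambda = 0.0385, t = 840
lambda * t = 32.34
exp(-32.34) = 0.0
F(t) = 1 - 0.0
F(t) = 1.0

1.0


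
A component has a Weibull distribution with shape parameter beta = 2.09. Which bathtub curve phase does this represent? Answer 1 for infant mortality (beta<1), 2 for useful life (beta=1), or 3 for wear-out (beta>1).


beta = 2.09
Compare beta to 1:
beta < 1 => infant mortality (phase 1)
beta = 1 => useful life (phase 2)
beta > 1 => wear-out (phase 3)
Since beta = 2.09, this is wear-out (increasing failure rate)
Phase = 3

3


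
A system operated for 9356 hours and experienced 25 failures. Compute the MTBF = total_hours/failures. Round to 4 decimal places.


total_hours = 9356
failures = 25
MTBF = 9356 / 25
MTBF = 374.24

374.24


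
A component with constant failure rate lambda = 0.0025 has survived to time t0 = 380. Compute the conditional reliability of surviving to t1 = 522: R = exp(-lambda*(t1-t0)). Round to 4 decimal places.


lambda = 0.0025
t0 = 380, t1 = 522
t1 - t0 = 142
lambda * (t1-t0) = 0.0025 * 142 = 0.355
R = exp(-0.355)
R = 0.7012

0.7012


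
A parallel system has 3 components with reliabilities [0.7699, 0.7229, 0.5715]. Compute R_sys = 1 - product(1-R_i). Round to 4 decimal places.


Components: [0.7699, 0.7229, 0.5715]
(1 - 0.7699) = 0.2301, running product = 0.2301
(1 - 0.7229) = 0.2771, running product = 0.0638
(1 - 0.5715) = 0.4285, running product = 0.0273
Product of (1-R_i) = 0.0273
R_sys = 1 - 0.0273 = 0.9727

0.9727


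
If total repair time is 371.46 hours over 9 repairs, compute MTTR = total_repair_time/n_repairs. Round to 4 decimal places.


total_repair_time = 371.46
n_repairs = 9
MTTR = 371.46 / 9
MTTR = 41.2733

41.2733


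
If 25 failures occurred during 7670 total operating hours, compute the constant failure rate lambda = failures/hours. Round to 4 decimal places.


failures = 25
total_hours = 7670
lambda = 25 / 7670
lambda = 0.0033

0.0033


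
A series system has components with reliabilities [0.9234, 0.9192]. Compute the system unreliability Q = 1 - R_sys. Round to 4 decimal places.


Components: [0.9234, 0.9192]
After component 1: product = 0.9234
After component 2: product = 0.8488
R_sys = 0.8488
Q = 1 - 0.8488 = 0.1512

0.1512


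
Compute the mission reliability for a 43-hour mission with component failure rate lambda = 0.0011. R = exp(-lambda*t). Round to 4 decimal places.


lambda = 0.0011
mission_time = 43
lambda * t = 0.0011 * 43 = 0.0473
R = exp(-0.0473)
R = 0.9538

0.9538


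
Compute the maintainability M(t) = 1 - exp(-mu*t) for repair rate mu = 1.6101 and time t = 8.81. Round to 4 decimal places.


mu = 1.6101, t = 8.81
mu * t = 1.6101 * 8.81 = 14.185
exp(-14.185) = 0.0
M(t) = 1 - 0.0
M(t) = 1.0

1.0


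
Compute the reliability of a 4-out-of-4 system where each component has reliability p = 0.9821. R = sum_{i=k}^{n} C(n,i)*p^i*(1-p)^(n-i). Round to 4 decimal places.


k = 4, n = 4, p = 0.9821
i=4: C(4,4)=1 * 0.9821^4 * 0.0179^0 = 0.9303
R = sum of terms = 0.9303

0.9303


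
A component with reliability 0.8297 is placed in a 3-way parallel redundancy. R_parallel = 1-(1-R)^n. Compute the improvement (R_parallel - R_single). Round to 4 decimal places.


R_single = 0.8297, n = 3
1 - R_single = 0.1703
(1 - R_single)^n = 0.1703^3 = 0.0049
R_parallel = 1 - 0.0049 = 0.9951
Improvement = 0.9951 - 0.8297
Improvement = 0.1654

0.1654


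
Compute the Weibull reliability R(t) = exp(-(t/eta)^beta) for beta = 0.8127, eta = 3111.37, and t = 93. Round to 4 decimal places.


beta = 0.8127, eta = 3111.37, t = 93
t/eta = 93 / 3111.37 = 0.0299
(t/eta)^beta = 0.0299^0.8127 = 0.0577
R(t) = exp(-0.0577)
R(t) = 0.9439

0.9439


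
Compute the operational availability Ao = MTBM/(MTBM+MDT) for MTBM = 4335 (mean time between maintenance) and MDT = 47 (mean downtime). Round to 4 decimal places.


MTBM = 4335
MDT = 47
MTBM + MDT = 4382
Ao = 4335 / 4382
Ao = 0.9893

0.9893


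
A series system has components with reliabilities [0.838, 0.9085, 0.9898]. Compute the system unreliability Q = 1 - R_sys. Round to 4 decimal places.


Components: [0.838, 0.9085, 0.9898]
After component 1: product = 0.838
After component 2: product = 0.7613
After component 3: product = 0.7536
R_sys = 0.7536
Q = 1 - 0.7536 = 0.2464

0.2464


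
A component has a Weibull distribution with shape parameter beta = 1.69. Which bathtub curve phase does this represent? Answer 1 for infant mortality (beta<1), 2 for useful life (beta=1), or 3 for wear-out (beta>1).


beta = 1.69
Compare beta to 1:
beta < 1 => infant mortality (phase 1)
beta = 1 => useful life (phase 2)
beta > 1 => wear-out (phase 3)
Since beta = 1.69, this is wear-out (increasing failure rate)
Phase = 3

3


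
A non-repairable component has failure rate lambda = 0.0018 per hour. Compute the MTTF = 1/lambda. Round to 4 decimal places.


lambda = 0.0018
MTTF = 1 / 0.0018
MTTF = 555.5556

555.5556


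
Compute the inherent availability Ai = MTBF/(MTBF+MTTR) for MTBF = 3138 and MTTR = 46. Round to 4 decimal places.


MTBF = 3138
MTTR = 46
MTBF + MTTR = 3184
Ai = 3138 / 3184
Ai = 0.9856

0.9856


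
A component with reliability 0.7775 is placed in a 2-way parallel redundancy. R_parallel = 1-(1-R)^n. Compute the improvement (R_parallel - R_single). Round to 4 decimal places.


R_single = 0.7775, n = 2
1 - R_single = 0.2225
(1 - R_single)^n = 0.2225^2 = 0.0495
R_parallel = 1 - 0.0495 = 0.9505
Improvement = 0.9505 - 0.7775
Improvement = 0.173

0.173


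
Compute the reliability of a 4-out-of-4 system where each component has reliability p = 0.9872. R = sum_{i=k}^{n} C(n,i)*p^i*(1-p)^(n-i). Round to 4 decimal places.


k = 4, n = 4, p = 0.9872
i=4: C(4,4)=1 * 0.9872^4 * 0.0128^0 = 0.9498
R = sum of terms = 0.9498

0.9498


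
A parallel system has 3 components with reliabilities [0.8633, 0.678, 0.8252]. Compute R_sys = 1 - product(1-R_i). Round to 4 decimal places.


Components: [0.8633, 0.678, 0.8252]
(1 - 0.8633) = 0.1367, running product = 0.1367
(1 - 0.678) = 0.322, running product = 0.044
(1 - 0.8252) = 0.1748, running product = 0.0077
Product of (1-R_i) = 0.0077
R_sys = 1 - 0.0077 = 0.9923

0.9923


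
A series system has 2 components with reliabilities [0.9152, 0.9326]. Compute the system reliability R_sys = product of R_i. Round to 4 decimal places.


Components: [0.9152, 0.9326]
After component 1 (R=0.9152): product = 0.9152
After component 2 (R=0.9326): product = 0.8535
R_sys = 0.8535

0.8535


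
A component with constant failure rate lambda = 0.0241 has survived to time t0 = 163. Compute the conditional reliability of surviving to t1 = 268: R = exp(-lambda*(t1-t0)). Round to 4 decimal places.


lambda = 0.0241
t0 = 163, t1 = 268
t1 - t0 = 105
lambda * (t1-t0) = 0.0241 * 105 = 2.5305
R = exp(-2.5305)
R = 0.0796

0.0796


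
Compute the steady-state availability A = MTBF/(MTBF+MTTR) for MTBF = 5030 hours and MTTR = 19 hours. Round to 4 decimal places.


MTBF = 5030
MTTR = 19
MTBF + MTTR = 5049
A = 5030 / 5049
A = 0.9962

0.9962


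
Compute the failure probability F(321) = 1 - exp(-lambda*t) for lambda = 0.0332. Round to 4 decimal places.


lambda = 0.0332, t = 321
lambda * t = 10.6572
exp(-10.6572) = 0.0
F(t) = 1 - 0.0
F(t) = 1.0

1.0


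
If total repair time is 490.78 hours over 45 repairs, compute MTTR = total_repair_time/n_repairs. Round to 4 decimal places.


total_repair_time = 490.78
n_repairs = 45
MTTR = 490.78 / 45
MTTR = 10.9062

10.9062


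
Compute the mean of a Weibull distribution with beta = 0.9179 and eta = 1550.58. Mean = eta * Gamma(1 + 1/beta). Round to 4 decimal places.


beta = 0.9179, eta = 1550.58
1/beta = 1.0894
1 + 1/beta = 2.0894
Gamma(2.0894) = 1.0412
Mean = 1550.58 * 1.0412
Mean = 1614.4222

1614.4222


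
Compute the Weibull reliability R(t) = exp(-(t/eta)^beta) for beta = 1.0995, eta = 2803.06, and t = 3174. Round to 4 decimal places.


beta = 1.0995, eta = 2803.06, t = 3174
t/eta = 3174 / 2803.06 = 1.1323
(t/eta)^beta = 1.1323^1.0995 = 1.1464
R(t) = exp(-1.1464)
R(t) = 0.3178

0.3178


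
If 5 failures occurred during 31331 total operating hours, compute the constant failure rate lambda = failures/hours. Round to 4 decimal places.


failures = 5
total_hours = 31331
lambda = 5 / 31331
lambda = 0.0002

0.0002


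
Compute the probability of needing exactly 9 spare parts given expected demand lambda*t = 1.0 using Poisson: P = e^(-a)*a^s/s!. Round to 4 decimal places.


a = 1.0, s = 9
e^(-a) = e^(-1.0) = 0.3679
a^s = 1.0^9 = 1.0
s! = 362880
P = 0.3679 * 1.0 / 362880
P = 0.0

0.0


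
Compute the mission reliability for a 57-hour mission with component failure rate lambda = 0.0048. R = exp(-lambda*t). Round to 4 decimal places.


lambda = 0.0048
mission_time = 57
lambda * t = 0.0048 * 57 = 0.2736
R = exp(-0.2736)
R = 0.7606

0.7606


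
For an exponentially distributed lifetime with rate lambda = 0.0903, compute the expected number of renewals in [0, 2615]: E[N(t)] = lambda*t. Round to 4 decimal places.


lambda = 0.0903
t = 2615
E[N(t)] = lambda * t
E[N(t)] = 0.0903 * 2615
E[N(t)] = 236.1345

236.1345


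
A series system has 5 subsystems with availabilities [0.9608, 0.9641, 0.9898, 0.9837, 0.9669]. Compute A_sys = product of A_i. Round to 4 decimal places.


Subsystems: [0.9608, 0.9641, 0.9898, 0.9837, 0.9669]
After subsystem 1 (A=0.9608): product = 0.9608
After subsystem 2 (A=0.9641): product = 0.9263
After subsystem 3 (A=0.9898): product = 0.9169
After subsystem 4 (A=0.9837): product = 0.9019
After subsystem 5 (A=0.9669): product = 0.8721
A_sys = 0.8721

0.8721


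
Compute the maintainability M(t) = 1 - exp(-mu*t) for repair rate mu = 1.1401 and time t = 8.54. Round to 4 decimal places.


mu = 1.1401, t = 8.54
mu * t = 1.1401 * 8.54 = 9.7365
exp(-9.7365) = 0.0001
M(t) = 1 - 0.0001
M(t) = 0.9999

0.9999


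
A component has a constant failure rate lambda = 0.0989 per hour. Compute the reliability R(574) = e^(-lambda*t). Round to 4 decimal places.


lambda = 0.0989
t = 574
lambda * t = 56.7686
R(t) = e^(-56.7686)
R(t) = 0.0

0.0


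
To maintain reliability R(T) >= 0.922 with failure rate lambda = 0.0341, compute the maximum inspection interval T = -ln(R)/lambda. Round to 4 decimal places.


R_target = 0.922
lambda = 0.0341
-ln(0.922) = 0.0812
T = 0.0812 / 0.0341
T = 2.3815

2.3815


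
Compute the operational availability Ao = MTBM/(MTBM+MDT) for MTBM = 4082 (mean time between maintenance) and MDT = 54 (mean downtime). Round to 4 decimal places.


MTBM = 4082
MDT = 54
MTBM + MDT = 4136
Ao = 4082 / 4136
Ao = 0.9869

0.9869


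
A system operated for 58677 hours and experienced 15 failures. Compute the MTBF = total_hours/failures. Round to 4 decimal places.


total_hours = 58677
failures = 15
MTBF = 58677 / 15
MTBF = 3911.8

3911.8


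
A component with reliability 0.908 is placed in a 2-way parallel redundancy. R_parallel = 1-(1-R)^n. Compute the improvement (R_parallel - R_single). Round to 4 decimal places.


R_single = 0.908, n = 2
1 - R_single = 0.092
(1 - R_single)^n = 0.092^2 = 0.0085
R_parallel = 1 - 0.0085 = 0.9915
Improvement = 0.9915 - 0.908
Improvement = 0.0835

0.0835


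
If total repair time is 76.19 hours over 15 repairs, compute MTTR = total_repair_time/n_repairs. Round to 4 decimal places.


total_repair_time = 76.19
n_repairs = 15
MTTR = 76.19 / 15
MTTR = 5.0793

5.0793


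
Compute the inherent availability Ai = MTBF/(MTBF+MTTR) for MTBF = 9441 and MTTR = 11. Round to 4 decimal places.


MTBF = 9441
MTTR = 11
MTBF + MTTR = 9452
Ai = 9441 / 9452
Ai = 0.9988

0.9988


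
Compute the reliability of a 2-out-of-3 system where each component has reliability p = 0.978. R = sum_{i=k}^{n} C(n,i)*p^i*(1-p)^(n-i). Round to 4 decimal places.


k = 2, n = 3, p = 0.978
i=2: C(3,2)=3 * 0.978^2 * 0.022^1 = 0.0631
i=3: C(3,3)=1 * 0.978^3 * 0.022^0 = 0.9354
R = sum of terms = 0.9986

0.9986


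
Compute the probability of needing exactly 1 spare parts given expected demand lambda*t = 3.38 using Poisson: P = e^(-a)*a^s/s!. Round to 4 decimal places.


a = 3.38, s = 1
e^(-a) = e^(-3.38) = 0.034
a^s = 3.38^1 = 3.38
s! = 1
P = 0.034 * 3.38 / 1
P = 0.1151

0.1151


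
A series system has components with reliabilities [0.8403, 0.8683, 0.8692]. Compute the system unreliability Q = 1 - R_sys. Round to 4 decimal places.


Components: [0.8403, 0.8683, 0.8692]
After component 1: product = 0.8403
After component 2: product = 0.7296
After component 3: product = 0.6342
R_sys = 0.6342
Q = 1 - 0.6342 = 0.3658

0.3658


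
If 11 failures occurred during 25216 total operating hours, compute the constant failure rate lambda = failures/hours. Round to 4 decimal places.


failures = 11
total_hours = 25216
lambda = 11 / 25216
lambda = 0.0004

0.0004


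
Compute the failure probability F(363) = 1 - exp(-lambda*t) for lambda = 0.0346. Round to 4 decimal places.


lambda = 0.0346, t = 363
lambda * t = 12.5598
exp(-12.5598) = 0.0
F(t) = 1 - 0.0
F(t) = 1.0

1.0


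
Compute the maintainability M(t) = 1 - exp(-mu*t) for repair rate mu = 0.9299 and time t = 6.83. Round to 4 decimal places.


mu = 0.9299, t = 6.83
mu * t = 0.9299 * 6.83 = 6.3512
exp(-6.3512) = 0.0017
M(t) = 1 - 0.0017
M(t) = 0.9983

0.9983


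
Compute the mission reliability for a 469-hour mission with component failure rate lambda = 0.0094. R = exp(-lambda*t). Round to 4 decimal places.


lambda = 0.0094
mission_time = 469
lambda * t = 0.0094 * 469 = 4.4086
R = exp(-4.4086)
R = 0.0122

0.0122


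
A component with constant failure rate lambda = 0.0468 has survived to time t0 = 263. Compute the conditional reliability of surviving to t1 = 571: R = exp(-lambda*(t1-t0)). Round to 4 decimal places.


lambda = 0.0468
t0 = 263, t1 = 571
t1 - t0 = 308
lambda * (t1-t0) = 0.0468 * 308 = 14.4144
R = exp(-14.4144)
R = 0.0

0.0


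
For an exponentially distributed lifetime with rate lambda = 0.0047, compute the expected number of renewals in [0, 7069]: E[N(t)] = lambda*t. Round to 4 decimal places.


lambda = 0.0047
t = 7069
E[N(t)] = lambda * t
E[N(t)] = 0.0047 * 7069
E[N(t)] = 33.2243

33.2243


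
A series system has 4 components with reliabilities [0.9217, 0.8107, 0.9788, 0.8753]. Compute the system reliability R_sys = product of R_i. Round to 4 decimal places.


Components: [0.9217, 0.8107, 0.9788, 0.8753]
After component 1 (R=0.9217): product = 0.9217
After component 2 (R=0.8107): product = 0.7472
After component 3 (R=0.9788): product = 0.7314
After component 4 (R=0.8753): product = 0.6402
R_sys = 0.6402

0.6402


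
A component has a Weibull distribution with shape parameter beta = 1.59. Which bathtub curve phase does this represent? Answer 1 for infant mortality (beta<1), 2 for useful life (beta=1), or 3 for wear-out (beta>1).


beta = 1.59
Compare beta to 1:
beta < 1 => infant mortality (phase 1)
beta = 1 => useful life (phase 2)
beta > 1 => wear-out (phase 3)
Since beta = 1.59, this is wear-out (increasing failure rate)
Phase = 3

3


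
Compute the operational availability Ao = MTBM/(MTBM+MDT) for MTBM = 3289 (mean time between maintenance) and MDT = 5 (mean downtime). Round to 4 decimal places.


MTBM = 3289
MDT = 5
MTBM + MDT = 3294
Ao = 3289 / 3294
Ao = 0.9985

0.9985


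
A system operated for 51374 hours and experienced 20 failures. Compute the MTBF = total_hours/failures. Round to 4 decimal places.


total_hours = 51374
failures = 20
MTBF = 51374 / 20
MTBF = 2568.7

2568.7


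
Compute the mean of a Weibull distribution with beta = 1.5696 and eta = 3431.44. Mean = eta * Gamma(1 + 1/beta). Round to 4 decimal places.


beta = 1.5696, eta = 3431.44
1/beta = 0.6371
1 + 1/beta = 1.6371
Gamma(1.6371) = 0.8982
Mean = 3431.44 * 0.8982
Mean = 3082.2204

3082.2204


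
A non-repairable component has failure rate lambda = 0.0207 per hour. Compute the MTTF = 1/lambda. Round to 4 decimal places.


lambda = 0.0207
MTTF = 1 / 0.0207
MTTF = 48.3092

48.3092


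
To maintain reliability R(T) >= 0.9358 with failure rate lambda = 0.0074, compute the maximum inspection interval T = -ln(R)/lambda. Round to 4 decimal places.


R_target = 0.9358
lambda = 0.0074
-ln(0.9358) = 0.0664
T = 0.0664 / 0.0074
T = 8.9667

8.9667


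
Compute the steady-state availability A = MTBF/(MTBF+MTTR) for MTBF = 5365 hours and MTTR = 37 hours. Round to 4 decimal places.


MTBF = 5365
MTTR = 37
MTBF + MTTR = 5402
A = 5365 / 5402
A = 0.9932

0.9932


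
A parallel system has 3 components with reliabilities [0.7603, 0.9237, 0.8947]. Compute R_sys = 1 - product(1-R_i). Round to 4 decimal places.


Components: [0.7603, 0.9237, 0.8947]
(1 - 0.7603) = 0.2397, running product = 0.2397
(1 - 0.9237) = 0.0763, running product = 0.0183
(1 - 0.8947) = 0.1053, running product = 0.0019
Product of (1-R_i) = 0.0019
R_sys = 1 - 0.0019 = 0.9981

0.9981


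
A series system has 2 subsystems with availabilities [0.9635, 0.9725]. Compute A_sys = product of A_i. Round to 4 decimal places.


Subsystems: [0.9635, 0.9725]
After subsystem 1 (A=0.9635): product = 0.9635
After subsystem 2 (A=0.9725): product = 0.937
A_sys = 0.937

0.937


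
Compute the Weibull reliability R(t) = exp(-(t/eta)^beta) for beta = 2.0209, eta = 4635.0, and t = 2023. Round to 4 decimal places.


beta = 2.0209, eta = 4635.0, t = 2023
t/eta = 2023 / 4635.0 = 0.4365
(t/eta)^beta = 0.4365^2.0209 = 0.1872
R(t) = exp(-0.1872)
R(t) = 0.8293

0.8293


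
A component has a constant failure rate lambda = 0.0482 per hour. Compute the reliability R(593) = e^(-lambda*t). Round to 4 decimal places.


lambda = 0.0482
t = 593
lambda * t = 28.5826
R(t) = e^(-28.5826)
R(t) = 0.0

0.0


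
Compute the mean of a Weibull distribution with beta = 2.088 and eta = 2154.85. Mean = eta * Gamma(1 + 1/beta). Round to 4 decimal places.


beta = 2.088, eta = 2154.85
1/beta = 0.4789
1 + 1/beta = 1.4789
Gamma(1.4789) = 0.8857
Mean = 2154.85 * 0.8857
Mean = 1908.6168

1908.6168


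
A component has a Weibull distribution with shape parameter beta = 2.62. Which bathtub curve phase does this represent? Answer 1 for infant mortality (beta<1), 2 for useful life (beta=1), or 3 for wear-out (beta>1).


beta = 2.62
Compare beta to 1:
beta < 1 => infant mortality (phase 1)
beta = 1 => useful life (phase 2)
beta > 1 => wear-out (phase 3)
Since beta = 2.62, this is wear-out (increasing failure rate)
Phase = 3

3


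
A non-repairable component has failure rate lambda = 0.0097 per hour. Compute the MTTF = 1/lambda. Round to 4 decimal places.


lambda = 0.0097
MTTF = 1 / 0.0097
MTTF = 103.0928

103.0928


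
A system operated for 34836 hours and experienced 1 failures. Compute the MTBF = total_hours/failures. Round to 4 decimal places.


total_hours = 34836
failures = 1
MTBF = 34836 / 1
MTBF = 34836.0

34836.0


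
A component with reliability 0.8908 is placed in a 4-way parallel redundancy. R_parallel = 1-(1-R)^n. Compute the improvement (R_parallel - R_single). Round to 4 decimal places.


R_single = 0.8908, n = 4
1 - R_single = 0.1092
(1 - R_single)^n = 0.1092^4 = 0.0001
R_parallel = 1 - 0.0001 = 0.9999
Improvement = 0.9999 - 0.8908
Improvement = 0.1091

0.1091


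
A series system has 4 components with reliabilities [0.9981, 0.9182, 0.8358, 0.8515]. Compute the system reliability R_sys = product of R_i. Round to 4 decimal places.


Components: [0.9981, 0.9182, 0.8358, 0.8515]
After component 1 (R=0.9981): product = 0.9981
After component 2 (R=0.9182): product = 0.9165
After component 3 (R=0.8358): product = 0.766
After component 4 (R=0.8515): product = 0.6522
R_sys = 0.6522

0.6522


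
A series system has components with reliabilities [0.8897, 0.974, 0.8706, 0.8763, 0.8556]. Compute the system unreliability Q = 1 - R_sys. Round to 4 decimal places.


Components: [0.8897, 0.974, 0.8706, 0.8763, 0.8556]
After component 1: product = 0.8897
After component 2: product = 0.8666
After component 3: product = 0.7544
After component 4: product = 0.6611
After component 5: product = 0.5656
R_sys = 0.5656
Q = 1 - 0.5656 = 0.4344

0.4344


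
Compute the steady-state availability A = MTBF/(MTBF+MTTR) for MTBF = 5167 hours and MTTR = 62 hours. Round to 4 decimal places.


MTBF = 5167
MTTR = 62
MTBF + MTTR = 5229
A = 5167 / 5229
A = 0.9881

0.9881


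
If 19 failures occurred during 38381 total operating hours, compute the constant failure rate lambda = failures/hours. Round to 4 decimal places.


failures = 19
total_hours = 38381
lambda = 19 / 38381
lambda = 0.0005

0.0005


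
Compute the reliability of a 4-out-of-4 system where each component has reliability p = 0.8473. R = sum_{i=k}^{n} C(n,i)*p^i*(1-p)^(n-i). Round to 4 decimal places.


k = 4, n = 4, p = 0.8473
i=4: C(4,4)=1 * 0.8473^4 * 0.1527^0 = 0.5154
R = sum of terms = 0.5154

0.5154


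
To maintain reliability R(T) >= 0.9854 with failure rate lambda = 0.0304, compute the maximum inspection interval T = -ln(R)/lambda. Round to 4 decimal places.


R_target = 0.9854
lambda = 0.0304
-ln(0.9854) = 0.0147
T = 0.0147 / 0.0304
T = 0.4838

0.4838


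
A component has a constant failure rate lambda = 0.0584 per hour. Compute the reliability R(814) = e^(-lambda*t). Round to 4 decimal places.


lambda = 0.0584
t = 814
lambda * t = 47.5376
R(t) = e^(-47.5376)
R(t) = 0.0

0.0


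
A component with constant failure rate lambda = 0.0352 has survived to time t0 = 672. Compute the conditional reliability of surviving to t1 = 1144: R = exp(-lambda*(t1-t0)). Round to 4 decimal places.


lambda = 0.0352
t0 = 672, t1 = 1144
t1 - t0 = 472
lambda * (t1-t0) = 0.0352 * 472 = 16.6144
R = exp(-16.6144)
R = 0.0

0.0


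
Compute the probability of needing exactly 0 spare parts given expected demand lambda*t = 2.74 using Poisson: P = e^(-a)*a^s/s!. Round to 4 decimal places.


a = 2.74, s = 0
e^(-a) = e^(-2.74) = 0.0646
a^s = 2.74^0 = 1.0
s! = 1
P = 0.0646 * 1.0 / 1
P = 0.0646

0.0646


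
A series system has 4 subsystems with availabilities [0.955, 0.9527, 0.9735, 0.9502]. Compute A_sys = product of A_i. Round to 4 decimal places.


Subsystems: [0.955, 0.9527, 0.9735, 0.9502]
After subsystem 1 (A=0.955): product = 0.955
After subsystem 2 (A=0.9527): product = 0.9098
After subsystem 3 (A=0.9735): product = 0.8857
After subsystem 4 (A=0.9502): product = 0.8416
A_sys = 0.8416

0.8416


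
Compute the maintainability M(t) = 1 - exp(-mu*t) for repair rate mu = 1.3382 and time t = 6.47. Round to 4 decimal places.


mu = 1.3382, t = 6.47
mu * t = 1.3382 * 6.47 = 8.6582
exp(-8.6582) = 0.0002
M(t) = 1 - 0.0002
M(t) = 0.9998

0.9998


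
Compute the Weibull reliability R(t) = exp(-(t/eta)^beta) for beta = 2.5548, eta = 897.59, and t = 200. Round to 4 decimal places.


beta = 2.5548, eta = 897.59, t = 200
t/eta = 200 / 897.59 = 0.2228
(t/eta)^beta = 0.2228^2.5548 = 0.0216
R(t) = exp(-0.0216)
R(t) = 0.9786

0.9786


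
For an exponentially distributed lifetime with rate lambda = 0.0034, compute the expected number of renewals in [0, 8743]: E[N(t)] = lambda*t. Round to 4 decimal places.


lambda = 0.0034
t = 8743
E[N(t)] = lambda * t
E[N(t)] = 0.0034 * 8743
E[N(t)] = 29.7262

29.7262


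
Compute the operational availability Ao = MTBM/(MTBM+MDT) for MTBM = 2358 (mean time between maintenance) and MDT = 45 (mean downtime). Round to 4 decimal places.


MTBM = 2358
MDT = 45
MTBM + MDT = 2403
Ao = 2358 / 2403
Ao = 0.9813

0.9813


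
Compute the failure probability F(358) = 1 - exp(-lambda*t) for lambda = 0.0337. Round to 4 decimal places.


lambda = 0.0337, t = 358
lambda * t = 12.0646
exp(-12.0646) = 0.0
F(t) = 1 - 0.0
F(t) = 1.0

1.0


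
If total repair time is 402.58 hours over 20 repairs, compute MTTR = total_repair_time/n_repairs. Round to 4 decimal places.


total_repair_time = 402.58
n_repairs = 20
MTTR = 402.58 / 20
MTTR = 20.129

20.129


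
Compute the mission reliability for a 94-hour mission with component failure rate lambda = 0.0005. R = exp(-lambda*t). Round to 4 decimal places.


lambda = 0.0005
mission_time = 94
lambda * t = 0.0005 * 94 = 0.047
R = exp(-0.047)
R = 0.9541

0.9541


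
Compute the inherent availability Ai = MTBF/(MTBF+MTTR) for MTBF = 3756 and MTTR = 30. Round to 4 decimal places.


MTBF = 3756
MTTR = 30
MTBF + MTTR = 3786
Ai = 3756 / 3786
Ai = 0.9921

0.9921


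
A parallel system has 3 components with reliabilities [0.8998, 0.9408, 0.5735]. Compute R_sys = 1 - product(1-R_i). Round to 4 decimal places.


Components: [0.8998, 0.9408, 0.5735]
(1 - 0.8998) = 0.1002, running product = 0.1002
(1 - 0.9408) = 0.0592, running product = 0.0059
(1 - 0.5735) = 0.4265, running product = 0.0025
Product of (1-R_i) = 0.0025
R_sys = 1 - 0.0025 = 0.9975

0.9975


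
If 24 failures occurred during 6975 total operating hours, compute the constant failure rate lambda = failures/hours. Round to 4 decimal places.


failures = 24
total_hours = 6975
lambda = 24 / 6975
lambda = 0.0034

0.0034


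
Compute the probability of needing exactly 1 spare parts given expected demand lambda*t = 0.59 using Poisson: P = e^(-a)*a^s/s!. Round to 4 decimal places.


a = 0.59, s = 1
e^(-a) = e^(-0.59) = 0.5543
a^s = 0.59^1 = 0.59
s! = 1
P = 0.5543 * 0.59 / 1
P = 0.3271

0.3271


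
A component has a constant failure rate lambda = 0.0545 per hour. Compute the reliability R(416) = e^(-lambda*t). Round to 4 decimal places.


lambda = 0.0545
t = 416
lambda * t = 22.672
R(t) = e^(-22.672)
R(t) = 0.0

0.0


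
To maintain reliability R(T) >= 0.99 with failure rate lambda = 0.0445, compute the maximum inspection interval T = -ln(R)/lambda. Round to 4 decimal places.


R_target = 0.99
lambda = 0.0445
-ln(0.99) = 0.0101
T = 0.0101 / 0.0445
T = 0.2259

0.2259


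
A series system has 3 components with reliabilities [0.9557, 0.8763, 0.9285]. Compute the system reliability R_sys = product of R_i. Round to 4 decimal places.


Components: [0.9557, 0.8763, 0.9285]
After component 1 (R=0.9557): product = 0.9557
After component 2 (R=0.8763): product = 0.8375
After component 3 (R=0.9285): product = 0.7776
R_sys = 0.7776

0.7776


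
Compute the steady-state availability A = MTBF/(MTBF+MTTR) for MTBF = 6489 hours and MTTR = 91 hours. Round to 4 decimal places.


MTBF = 6489
MTTR = 91
MTBF + MTTR = 6580
A = 6489 / 6580
A = 0.9862

0.9862


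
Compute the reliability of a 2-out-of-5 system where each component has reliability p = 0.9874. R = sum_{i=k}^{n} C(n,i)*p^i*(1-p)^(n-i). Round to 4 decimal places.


k = 2, n = 5, p = 0.9874
i=2: C(5,2)=10 * 0.9874^2 * 0.0126^3 = 0.0
i=3: C(5,3)=10 * 0.9874^3 * 0.0126^2 = 0.0015
i=4: C(5,4)=5 * 0.9874^4 * 0.0126^1 = 0.0599
i=5: C(5,5)=1 * 0.9874^5 * 0.0126^0 = 0.9386
R = sum of terms = 1.0

1.0


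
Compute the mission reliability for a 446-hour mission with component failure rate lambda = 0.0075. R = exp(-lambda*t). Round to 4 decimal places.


lambda = 0.0075
mission_time = 446
lambda * t = 0.0075 * 446 = 3.345
R = exp(-3.345)
R = 0.0353

0.0353


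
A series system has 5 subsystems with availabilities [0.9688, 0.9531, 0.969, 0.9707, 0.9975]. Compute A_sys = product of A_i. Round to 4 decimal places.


Subsystems: [0.9688, 0.9531, 0.969, 0.9707, 0.9975]
After subsystem 1 (A=0.9688): product = 0.9688
After subsystem 2 (A=0.9531): product = 0.9234
After subsystem 3 (A=0.969): product = 0.8947
After subsystem 4 (A=0.9707): product = 0.8685
After subsystem 5 (A=0.9975): product = 0.8664
A_sys = 0.8664

0.8664


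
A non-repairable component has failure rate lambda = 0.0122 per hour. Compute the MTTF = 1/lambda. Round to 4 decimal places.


lambda = 0.0122
MTTF = 1 / 0.0122
MTTF = 81.9672

81.9672


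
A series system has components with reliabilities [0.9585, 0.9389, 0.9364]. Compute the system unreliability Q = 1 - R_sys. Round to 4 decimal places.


Components: [0.9585, 0.9389, 0.9364]
After component 1: product = 0.9585
After component 2: product = 0.8999
After component 3: product = 0.8427
R_sys = 0.8427
Q = 1 - 0.8427 = 0.1573

0.1573


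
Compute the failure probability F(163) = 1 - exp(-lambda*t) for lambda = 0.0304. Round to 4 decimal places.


lambda = 0.0304, t = 163
lambda * t = 4.9552
exp(-4.9552) = 0.007
F(t) = 1 - 0.007
F(t) = 0.993

0.993


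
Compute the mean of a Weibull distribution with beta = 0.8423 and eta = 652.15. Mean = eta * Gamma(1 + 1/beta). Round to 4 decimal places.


beta = 0.8423, eta = 652.15
1/beta = 1.1872
1 + 1/beta = 2.1872
Gamma(2.1872) = 1.0942
Mean = 652.15 * 1.0942
Mean = 713.5952

713.5952


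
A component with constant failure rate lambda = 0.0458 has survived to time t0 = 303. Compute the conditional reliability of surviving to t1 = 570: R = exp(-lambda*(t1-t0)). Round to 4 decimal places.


lambda = 0.0458
t0 = 303, t1 = 570
t1 - t0 = 267
lambda * (t1-t0) = 0.0458 * 267 = 12.2286
R = exp(-12.2286)
R = 0.0

0.0


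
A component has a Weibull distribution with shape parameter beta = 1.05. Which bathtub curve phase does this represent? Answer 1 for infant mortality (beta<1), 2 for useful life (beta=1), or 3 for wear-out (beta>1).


beta = 1.05
Compare beta to 1:
beta < 1 => infant mortality (phase 1)
beta = 1 => useful life (phase 2)
beta > 1 => wear-out (phase 3)
Since beta = 1.05, this is wear-out (increasing failure rate)
Phase = 3

3


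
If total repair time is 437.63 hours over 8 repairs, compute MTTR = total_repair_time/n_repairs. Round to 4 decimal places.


total_repair_time = 437.63
n_repairs = 8
MTTR = 437.63 / 8
MTTR = 54.7037

54.7037


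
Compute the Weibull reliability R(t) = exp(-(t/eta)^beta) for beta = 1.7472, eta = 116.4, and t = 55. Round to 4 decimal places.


beta = 1.7472, eta = 116.4, t = 55
t/eta = 55 / 116.4 = 0.4725
(t/eta)^beta = 0.4725^1.7472 = 0.2699
R(t) = exp(-0.2699)
R(t) = 0.7635

0.7635
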